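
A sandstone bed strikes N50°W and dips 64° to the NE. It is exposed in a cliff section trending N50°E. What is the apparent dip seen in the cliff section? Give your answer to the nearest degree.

64°

The strike is N50°W and the section trends N50°E; the acute angle between them is β = 80°.
tan(apparent dip) = tan 64° · sin 80° = 2.0192
apparent dip = arctan 2.0192 = 63.65°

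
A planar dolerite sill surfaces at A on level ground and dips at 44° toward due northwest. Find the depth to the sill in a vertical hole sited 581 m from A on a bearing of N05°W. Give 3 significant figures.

The hole lies 40° from the dip direction, so the down-dip offset is 581 × cos 40° = 445.07 m.
Depth = down-dip offset × tan(dip) = 445.07 × tan 44° = 445.07 × 0.9657
Depth = 429.80 m

430 m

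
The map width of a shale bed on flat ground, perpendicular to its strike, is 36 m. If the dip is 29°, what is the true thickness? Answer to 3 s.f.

True thickness t = w · sin(dip) = 36 × sin 29°
t = 36 × 0.4848 = 17.453 m

17.5 m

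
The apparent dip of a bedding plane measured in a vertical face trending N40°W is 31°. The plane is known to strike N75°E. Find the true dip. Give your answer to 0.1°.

The section is 65° from the strike.
tan δ = tan α / sin β = tan 31° / sin 65° = 0.6009 / 0.9063 = 0.6630
δ = arctan(0.6630) = 33.54°

33.5°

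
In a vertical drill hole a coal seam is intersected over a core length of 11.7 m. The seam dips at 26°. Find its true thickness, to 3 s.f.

10.5 m

True thickness t = h · cos(dip) = 11.7 × cos 26°
t = 11.7 × 0.8988 = 10.516 m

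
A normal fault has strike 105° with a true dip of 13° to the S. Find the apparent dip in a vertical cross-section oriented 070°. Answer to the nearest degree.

The strike is 105° and the section trends 070°; the acute angle between them is β = 35°.
tan(apparent dip) = tan 13° · sin 35° = 0.1324
apparent dip = arctan 0.1324 = 7.54°

8°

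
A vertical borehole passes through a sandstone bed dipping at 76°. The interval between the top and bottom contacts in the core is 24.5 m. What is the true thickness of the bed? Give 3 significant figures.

5.93 m

True thickness t = h · cos(dip) = 24.5 × cos 76°
t = 24.5 × 0.2419 = 5.927 m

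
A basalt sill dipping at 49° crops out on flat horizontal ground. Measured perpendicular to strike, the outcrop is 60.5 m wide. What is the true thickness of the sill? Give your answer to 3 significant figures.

45.7 m

True thickness t = w · sin(dip) = 60.5 × sin 49°
t = 60.5 × 0.7547 = 45.660 m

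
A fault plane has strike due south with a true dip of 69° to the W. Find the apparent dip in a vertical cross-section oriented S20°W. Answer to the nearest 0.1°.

Angle between strike (due south) and section (S20°W): β = 20°.
tan α = tan 69° × sin 20° = 2.6051 × 0.3420 = 0.8910
apparent dip = arctan 0.8910 = 41.70°

41.7°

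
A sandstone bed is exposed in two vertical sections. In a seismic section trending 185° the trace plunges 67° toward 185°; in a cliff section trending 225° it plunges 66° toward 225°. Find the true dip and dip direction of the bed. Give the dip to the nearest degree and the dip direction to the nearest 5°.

true dip 68°, dip direction 200°

Each apparent-dip line lies in the plane. As unit vectors (x east, y north, z up), v₁ plunges 67°→185° and v₂ plunges 66°→225°.
The plane normal is n = v₁ × v₂ ∝ (-0.091, -0.234, 0.102).
tan δ = √(n_x²+n_y²)/n_z = 0.251/0.102, so δ = 67.8°.
Dip direction = atan2(-0.091, -0.234) = 201° (azimuth of n's horizontal projection).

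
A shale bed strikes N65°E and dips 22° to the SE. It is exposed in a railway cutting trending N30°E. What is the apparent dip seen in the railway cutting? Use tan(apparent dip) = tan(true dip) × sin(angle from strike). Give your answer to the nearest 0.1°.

Angle between strike (N65°E) and section (N30°E): β = 35°.
tan(apparent dip) = tan 22° · sin 35° = 0.2317
apparent dip = arctan 0.2317 = 13.05°

13.0°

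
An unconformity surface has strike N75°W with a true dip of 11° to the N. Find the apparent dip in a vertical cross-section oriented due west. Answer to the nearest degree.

The strike is N75°W and the section trends due west; the acute angle between them is β = 15°.
tan(apparent dip) = tan 11° · sin 15° = 0.0503
apparent dip = arctan 0.0503 = 2.88°

3°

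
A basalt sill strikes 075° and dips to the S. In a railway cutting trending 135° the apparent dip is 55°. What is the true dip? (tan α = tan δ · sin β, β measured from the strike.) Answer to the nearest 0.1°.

The section is 60° from the strike.
tan δ = tan α / sin β = tan 55° / sin 60° = 1.4281 / 0.8660 = 1.6491
true dip = arctan 1.6491 = 58.77°

58.8°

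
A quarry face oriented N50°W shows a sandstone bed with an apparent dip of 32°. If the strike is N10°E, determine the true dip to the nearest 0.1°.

The section is 60° from the strike.
tan δ = tan α / sin β = tan 32° / sin 60° = 0.6249 / 0.8660 = 0.7215
true dip = arctan 0.7215 = 35.81°

35.8°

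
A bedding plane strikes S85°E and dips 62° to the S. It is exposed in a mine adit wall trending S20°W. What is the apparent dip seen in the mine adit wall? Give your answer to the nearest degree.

61°

Angle between strike (S85°E) and section (S20°W): β = 75°.
tan(apparent dip) = tan 62° · sin 75° = 1.8166
α = arctan(1.8166) = 61.17°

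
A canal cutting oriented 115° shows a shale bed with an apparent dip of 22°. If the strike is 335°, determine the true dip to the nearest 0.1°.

The section is 40° from the strike.
tan δ = tan α / sin β = tan 22° / sin 40° = 0.4040 / 0.6428 = 0.6286
δ = arctan(0.6286) = 32.15°

32.2°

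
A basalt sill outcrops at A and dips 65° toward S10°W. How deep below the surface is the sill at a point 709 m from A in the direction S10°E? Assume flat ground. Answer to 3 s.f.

The hole lies 20° from the dip direction, so the down-dip offset is 709 × cos 20° = 666.24 m.
Depth = down-dip offset × tan(dip) = 666.24 × tan 65° = 666.24 × 2.1445
Depth = 1428.76 m

1430 m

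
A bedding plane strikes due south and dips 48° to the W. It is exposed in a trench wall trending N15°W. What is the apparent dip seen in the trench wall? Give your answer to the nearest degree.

16°

Angle between strike (due south) and section (N15°W): β = 15°.
tan α = tan 48° × sin 15° = 1.1106 × 0.2588 = 0.2874
α = arctan(0.2874) = 16.04°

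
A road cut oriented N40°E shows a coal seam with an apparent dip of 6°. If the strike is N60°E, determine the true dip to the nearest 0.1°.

β = acute angle between strike N60°E and section N40°E = 20°.
tan(true dip) = tan 6° / sin 20° = 0.3073
true dip = arctan 0.3073 = 17.08°

17.1°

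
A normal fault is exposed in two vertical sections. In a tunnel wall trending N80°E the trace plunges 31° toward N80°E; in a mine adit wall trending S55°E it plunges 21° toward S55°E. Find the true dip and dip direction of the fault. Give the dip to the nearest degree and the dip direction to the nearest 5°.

Represent each trace as a vector plunging at its apparent dip toward its trend (east-north-up frame): v₁ = (0.844, 0.149, -0.515), v₂ = (0.765, -0.535, -0.358).
n = v₁ × v₂ = (0.329, 0.091, 0.566) (taken with n_z > 0).
tan δ = √(n_x²+n_y²)/n_z = 0.342/0.566, so δ = 31.1°.
Dip direction = atan2(0.329, 0.091) = 74° (azimuth of n's horizontal projection).

true dip 31°, dip direction 075°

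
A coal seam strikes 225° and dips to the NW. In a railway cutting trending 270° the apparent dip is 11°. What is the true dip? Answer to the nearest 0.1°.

β = acute angle between strike 225° and section 270° = 45°.
tan δ = tan α / sin β = tan 11° / sin 45° = 0.1944 / 0.7071 = 0.2749
true dip = arctan 0.2749 = 15.37°

15.4°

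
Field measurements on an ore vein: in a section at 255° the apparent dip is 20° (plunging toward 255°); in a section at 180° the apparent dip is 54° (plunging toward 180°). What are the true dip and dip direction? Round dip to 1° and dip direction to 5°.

true dip 54°, dip direction 180°

The two traces are lines in the plane: v₁ = (sin 255°·cos 20°, cos 255°·cos 20°, −sin 20°), v₂ = (sin 180°·cos 54°, cos 180°·cos 54°, −sin 54°).
n = v₁ × v₂ = (-0.004, -0.734, 0.534) (taken with n_z > 0).
True dip = arccos(n_z / |n|) = arccos(0.5878) = 54.0°.
Dip direction = atan2(-0.004, -0.734) = 180° (azimuth of n's horizontal projection).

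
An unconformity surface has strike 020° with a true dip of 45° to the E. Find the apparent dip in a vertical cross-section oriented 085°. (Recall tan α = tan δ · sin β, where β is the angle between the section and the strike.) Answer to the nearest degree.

Angle between strike (020°) and section (085°): β = 65°.
tan α = tan 45° × sin 65° = 1.0000 × 0.9063 = 0.9063
α = arctan(0.9063) = 42.19°

42°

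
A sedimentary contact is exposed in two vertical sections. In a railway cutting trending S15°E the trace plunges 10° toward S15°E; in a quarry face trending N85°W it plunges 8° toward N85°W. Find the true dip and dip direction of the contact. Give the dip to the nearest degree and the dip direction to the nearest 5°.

true dip 15°, dip direction 215°

Represent each trace as a vector plunging at its apparent dip toward its trend (east-north-up frame): v₁ = (0.255, -0.951, -0.174), v₂ = (-0.986, 0.086, -0.139).
Cross product v₁ × v₂ gives the pole to the plane: n ∝ (-0.147, -0.207, 0.916).
True dip = arccos(n_z / |n|) = arccos(0.9637) = 15.5°.
Dip direction = azimuth of (n_x, n_y) = atan2(-0.147, -0.207) = 215°.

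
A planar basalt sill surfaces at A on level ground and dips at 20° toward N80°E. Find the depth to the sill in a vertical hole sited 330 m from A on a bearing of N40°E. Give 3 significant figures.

92.0 m

The hole lies 40° from the dip direction, so the down-dip offset is 330 × cos 40° = 252.79 m.
Depth = down-dip offset × tan(dip) = 252.79 × tan 20° = 252.79 × 0.3640
Depth = 92.01 m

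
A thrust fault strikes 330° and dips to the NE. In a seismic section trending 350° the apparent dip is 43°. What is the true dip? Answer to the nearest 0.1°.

69.9°

The section is 20° from the strike.
tan δ = tan α / sin β = tan 43° / sin 20° = 0.9325 / 0.3420 = 2.7265
true dip = arctan 2.7265 = 69.86°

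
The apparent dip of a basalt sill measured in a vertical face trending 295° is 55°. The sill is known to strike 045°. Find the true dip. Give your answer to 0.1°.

β = acute angle between strike 045° and section 295° = 70°.
tan δ = tan α / sin β = tan 55° / sin 70° = 1.4281 / 0.9397 = 1.5198
δ = arctan(1.5198) = 56.66°

56.7°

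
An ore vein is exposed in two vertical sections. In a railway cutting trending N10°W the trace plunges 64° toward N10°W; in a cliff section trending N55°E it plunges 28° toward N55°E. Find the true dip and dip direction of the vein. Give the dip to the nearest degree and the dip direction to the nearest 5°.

Represent each trace as a vector plunging at its apparent dip toward its trend (east-north-up frame): v₁ = (-0.076, 0.432, -0.899), v₂ = (0.723, 0.506, -0.469).
The plane normal is n = v₁ × v₂ ∝ (-0.253, 0.686, 0.351).
True dip = arccos(n_z / |n|) = arccos(0.4327) = 64.4°.
Dip direction = azimuth of (n_x, n_y) = atan2(-0.253, 0.686) = 340°.

true dip 64°, dip direction 340°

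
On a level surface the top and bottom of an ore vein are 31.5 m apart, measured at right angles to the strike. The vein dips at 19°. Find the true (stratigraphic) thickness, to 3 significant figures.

10.3 m

True thickness t = w · sin(dip) = 31.5 × sin 19°
t = 31.5 × 0.3256 = 10.255 m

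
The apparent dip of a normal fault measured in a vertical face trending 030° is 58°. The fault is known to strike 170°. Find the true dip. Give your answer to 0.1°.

68.1°

The section is 40° from the strike.
tan δ = tan α / sin β = tan 58° / sin 40° = 1.6003 / 0.6428 = 2.4897
true dip = arctan 2.4897 = 68.12°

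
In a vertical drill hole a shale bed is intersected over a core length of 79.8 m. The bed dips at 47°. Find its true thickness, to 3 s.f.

True thickness t = h · cos(dip) = 79.8 × cos 47°
t = 79.8 × 0.6820 = 54.423 m

54.4 m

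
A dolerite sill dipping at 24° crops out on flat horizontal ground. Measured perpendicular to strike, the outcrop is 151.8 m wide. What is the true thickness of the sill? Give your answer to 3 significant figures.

61.7 m

True thickness t = w · sin(dip) = 151.8 × sin 24°
t = 151.8 × 0.4067 = 61.743 m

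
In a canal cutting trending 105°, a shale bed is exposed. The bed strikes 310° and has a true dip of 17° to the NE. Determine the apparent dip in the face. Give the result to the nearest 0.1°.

The section lies 25° from the strike.
tan(apparent dip) = tan 17° · sin 25° = 0.1292
α = arctan(0.1292) = 7.36°

7.4°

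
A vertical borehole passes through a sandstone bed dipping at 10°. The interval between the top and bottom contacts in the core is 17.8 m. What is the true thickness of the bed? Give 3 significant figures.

17.5 m

True thickness t = h · cos(dip) = 17.8 × cos 10°
t = 17.8 × 0.9848 = 17.530 m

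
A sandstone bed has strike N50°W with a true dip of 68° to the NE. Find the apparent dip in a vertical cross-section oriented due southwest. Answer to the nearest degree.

68°

The section lies 85° from the strike.
tan(apparent dip) = tan 68° · sin 85° = 2.4657
apparent dip = arctan 2.4657 = 67.92°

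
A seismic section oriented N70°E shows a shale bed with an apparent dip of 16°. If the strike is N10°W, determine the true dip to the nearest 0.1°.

β = acute angle between strike N10°W and section N70°E = 80°.
tan(true dip) = tan 16° / sin 80° = 0.2912
δ = arctan(0.2912) = 16.23°

16.2°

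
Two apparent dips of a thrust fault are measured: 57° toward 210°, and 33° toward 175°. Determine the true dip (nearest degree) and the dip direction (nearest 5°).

The two traces are lines in the plane: v₁ = (sin 210°·cos 57°, cos 210°·cos 57°, −sin 57°), v₂ = (sin 175°·cos 33°, cos 175°·cos 33°, −sin 33°).
Cross product v₁ × v₂ gives the pole to the plane: n ∝ (-0.444, -0.210, 0.262).
tan δ = √(n_x²+n_y²)/n_z = 0.491/0.262, so δ = 61.9°.
Dip direction = atan2(-0.444, -0.210) = 245° (azimuth of n's horizontal projection).

true dip 62°, dip direction 245°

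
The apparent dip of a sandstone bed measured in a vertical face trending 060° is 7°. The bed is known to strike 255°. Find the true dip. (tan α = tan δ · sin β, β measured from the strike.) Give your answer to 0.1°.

25.4°

The section is 15° from the strike.
tan δ = tan α / sin β = tan 7° / sin 15° = 0.1228 / 0.2588 = 0.4744
true dip = arctan 0.4744 = 25.38°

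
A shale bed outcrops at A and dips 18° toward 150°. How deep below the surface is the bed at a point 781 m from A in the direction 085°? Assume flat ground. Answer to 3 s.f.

The hole lies 65° from the dip direction, so the down-dip offset is 781 × cos 65° = 330.06 m.
Depth = down-dip offset × tan(dip) = 330.06 × tan 18° = 330.06 × 0.3249
Depth = 107.24 m

107 m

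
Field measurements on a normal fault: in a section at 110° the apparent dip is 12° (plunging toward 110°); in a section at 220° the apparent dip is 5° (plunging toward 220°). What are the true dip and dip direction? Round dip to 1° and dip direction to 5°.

Represent each trace as a vector plunging at its apparent dip toward its trend (east-north-up frame): v₁ = (0.919, -0.335, -0.208), v₂ = (-0.640, -0.763, -0.087).
n = v₁ × v₂ = (0.130, -0.213, 0.916) (taken with n_z > 0).
Dip δ = arctan(|n_h|/n_z) = arctan(0.249/0.916) = 15.2°.
Dip direction = atan2(0.130, -0.213) = 149° (azimuth of n's horizontal projection).

true dip 15°, dip direction 150°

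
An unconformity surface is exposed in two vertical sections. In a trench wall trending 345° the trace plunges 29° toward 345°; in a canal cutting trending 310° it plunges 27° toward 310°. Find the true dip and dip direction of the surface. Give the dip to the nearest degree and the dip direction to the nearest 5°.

true dip 29°, dip direction 335°

Each apparent-dip line lies in the plane. As unit vectors (x east, y north, z up), v₁ plunges 29°→345° and v₂ plunges 27°→310°.
Cross product v₁ × v₂ gives the pole to the plane: n ∝ (-0.106, 0.228, 0.447).
Dip δ = arctan(|n_h|/n_z) = arctan(0.252/0.447) = 29.4°.
Dip direction = azimuth of (n_x, n_y) = atan2(-0.106, 0.228) = 335°.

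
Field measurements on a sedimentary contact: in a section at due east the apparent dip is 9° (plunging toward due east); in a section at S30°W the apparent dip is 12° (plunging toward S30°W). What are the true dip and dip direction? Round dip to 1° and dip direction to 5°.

Represent each trace as a vector plunging at its apparent dip toward its trend (east-north-up frame): v₁ = (0.988, 0.000, -0.156), v₂ = (-0.489, -0.847, -0.208).
The plane normal is n = v₁ × v₂ ∝ (0.133, -0.282, 0.837).
Dip δ = arctan(|n_h|/n_z) = arctan(0.311/0.837) = 20.4°.
Dip direction = azimuth of (n_x, n_y) = atan2(0.133, -0.282) = 155°.

true dip 20°, dip direction 155°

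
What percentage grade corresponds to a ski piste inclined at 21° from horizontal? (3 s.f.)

grade % = 100 × tan 21° = 100 × 0.3839

38.4%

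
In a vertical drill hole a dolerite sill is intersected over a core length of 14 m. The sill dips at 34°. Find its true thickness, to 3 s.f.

11.6 m

True thickness t = h · cos(dip) = 14 × cos 34°
t = 14 × 0.8290 = 11.607 m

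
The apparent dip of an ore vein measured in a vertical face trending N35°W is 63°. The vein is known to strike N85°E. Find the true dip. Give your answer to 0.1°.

66.2°

The section is 60° from the strike.
tan(true dip) = tan 63° / sin 60° = 2.2662
true dip = arctan 2.2662 = 66.19°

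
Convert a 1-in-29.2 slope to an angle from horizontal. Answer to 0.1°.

tan θ = 1/29.2 = 0.0342
θ = arctan(0.0342) = 1.96°

2.0°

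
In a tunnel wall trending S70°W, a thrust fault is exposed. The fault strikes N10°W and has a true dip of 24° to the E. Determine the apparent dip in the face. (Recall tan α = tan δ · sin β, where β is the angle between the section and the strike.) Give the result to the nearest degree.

24°

The strike is N10°W and the section trends S70°W; the acute angle between them is β = 80°.
tan α = tan 24° × sin 80° = 0.4452 × 0.9848 = 0.4385
apparent dip = arctan 0.4385 = 23.68°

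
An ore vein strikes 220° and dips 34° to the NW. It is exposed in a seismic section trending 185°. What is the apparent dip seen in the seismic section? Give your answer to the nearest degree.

21°

The section lies 35° from the strike.
tan(apparent dip) = tan 34° · sin 35° = 0.3869
apparent dip = arctan 0.3869 = 21.15°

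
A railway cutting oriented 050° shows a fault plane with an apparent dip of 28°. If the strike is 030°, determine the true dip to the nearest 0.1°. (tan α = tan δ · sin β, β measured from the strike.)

β = acute angle between strike 030° and section 050° = 20°.
tan(true dip) = tan 28° / sin 20° = 1.5546
true dip = arctan 1.5546 = 57.25°

57.2°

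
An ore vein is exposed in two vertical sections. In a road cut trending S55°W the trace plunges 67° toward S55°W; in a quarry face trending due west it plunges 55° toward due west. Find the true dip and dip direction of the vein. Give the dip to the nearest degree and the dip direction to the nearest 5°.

true dip 68°, dip direction 215°

Represent each trace as a vector plunging at its apparent dip toward its trend (east-north-up frame): v₁ = (-0.320, -0.224, -0.921), v₂ = (-0.574, -0.000, -0.819).
Cross product v₁ × v₂ gives the pole to the plane: n ∝ (-0.184, -0.266, 0.129).
tan δ = √(n_x²+n_y²)/n_z = 0.323/0.129, so δ = 68.3°.
The horizontal component of n points toward azimuth atan2(n_x, n_y) = 215°, the dip direction.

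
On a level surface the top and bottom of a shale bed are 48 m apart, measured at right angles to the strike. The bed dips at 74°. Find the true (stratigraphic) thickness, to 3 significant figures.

46.1 m

True thickness t = w · sin(dip) = 48 × sin 74°
t = 48 × 0.9613 = 46.141 m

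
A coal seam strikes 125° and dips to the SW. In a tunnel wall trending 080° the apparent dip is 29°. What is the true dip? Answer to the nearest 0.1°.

38.1°

β = acute angle between strike 125° and section 080° = 45°.
tan(true dip) = tan 29° / sin 45° = 0.7839
δ = arctan(0.7839) = 38.09°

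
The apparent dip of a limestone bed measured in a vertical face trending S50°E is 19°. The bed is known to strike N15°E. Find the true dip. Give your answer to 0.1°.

The section is 65° from the strike.
tan(true dip) = tan 19° / sin 65° = 0.3799
true dip = arctan 0.3799 = 20.80°

20.8°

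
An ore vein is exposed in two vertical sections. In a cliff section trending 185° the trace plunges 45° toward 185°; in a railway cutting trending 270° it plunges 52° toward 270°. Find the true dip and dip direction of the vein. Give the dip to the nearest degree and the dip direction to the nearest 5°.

true dip 57°, dip direction 235°

Each apparent-dip line lies in the plane. As unit vectors (x east, y north, z up), v₁ plunges 45°→185° and v₂ plunges 52°→270°.
n = v₁ × v₂ = (-0.555, -0.387, 0.434) (taken with n_z > 0).
Dip δ = arctan(|n_h|/n_z) = arctan(0.677/0.434) = 57.3°.
Dip direction = atan2(-0.555, -0.387) = 235° (azimuth of n's horizontal projection).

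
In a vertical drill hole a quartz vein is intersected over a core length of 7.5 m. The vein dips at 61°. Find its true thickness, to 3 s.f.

3.64 m

True thickness t = h · cos(dip) = 7.5 × cos 61°
t = 7.5 × 0.4848 = 3.636 m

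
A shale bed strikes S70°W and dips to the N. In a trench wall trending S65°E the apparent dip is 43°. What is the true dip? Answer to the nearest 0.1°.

The section is 45° from the strike.
tan δ = tan α / sin β = tan 43° / sin 45° = 0.9325 / 0.7071 = 1.3188
true dip = arctan 1.3188 = 52.83°

52.8°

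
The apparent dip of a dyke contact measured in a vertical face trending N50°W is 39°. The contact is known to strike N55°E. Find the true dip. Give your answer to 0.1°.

40.0°

β = acute angle between strike N55°E and section N50°W = 75°.
tan(true dip) = tan 39° / sin 75° = 0.8384
δ = arctan(0.8384) = 39.97°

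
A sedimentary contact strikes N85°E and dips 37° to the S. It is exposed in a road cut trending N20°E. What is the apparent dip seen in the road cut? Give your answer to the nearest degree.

34°

Angle between strike (N85°E) and section (N20°E): β = 65°.
tan α = tan 37° × sin 65° = 0.7536 × 0.9063 = 0.6830
apparent dip = arctan 0.6830 = 34.33°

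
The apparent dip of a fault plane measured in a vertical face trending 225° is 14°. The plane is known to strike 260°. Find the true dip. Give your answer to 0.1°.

β = acute angle between strike 260° and section 225° = 35°.
tan(true dip) = tan 14° / sin 35° = 0.4347
δ = arctan(0.4347) = 23.49°

23.5°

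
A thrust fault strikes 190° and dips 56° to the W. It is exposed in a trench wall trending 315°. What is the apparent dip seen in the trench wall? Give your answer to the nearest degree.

51°

The section lies 55° from the strike.
tan(apparent dip) = tan 56° · sin 55° = 1.2144
apparent dip = arctan 1.2144 = 50.53°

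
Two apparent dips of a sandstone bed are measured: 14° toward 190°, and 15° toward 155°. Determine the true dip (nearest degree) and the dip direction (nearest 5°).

Each apparent-dip line lies in the plane. As unit vectors (x east, y north, z up), v₁ plunges 14°→190° and v₂ plunges 15°→155°.
n = v₁ × v₂ = (0.036, -0.142, 0.538) (taken with n_z > 0).
Dip δ = arctan(|n_h|/n_z) = arctan(0.147/0.538) = 15.3°.
The horizontal component of n points toward azimuth atan2(n_x, n_y) = 166°, the dip direction.

true dip 15°, dip direction 165°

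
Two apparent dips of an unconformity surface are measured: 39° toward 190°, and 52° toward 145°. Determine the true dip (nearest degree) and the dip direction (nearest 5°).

true dip 52°, dip direction 140°

Each apparent-dip line lies in the plane. As unit vectors (x east, y north, z up), v₁ plunges 39°→190° and v₂ plunges 52°→145°.
The plane normal is n = v₁ × v₂ ∝ (0.286, -0.329, 0.338).
tan δ = √(n_x²+n_y²)/n_z = 0.435/0.338, so δ = 52.2°.
Dip direction = atan2(0.286, -0.329) = 139° (azimuth of n's horizontal projection).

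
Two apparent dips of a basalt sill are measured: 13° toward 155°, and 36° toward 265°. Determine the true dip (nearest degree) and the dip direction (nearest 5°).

true dip 42°, dip direction 230°

Represent each trace as a vector plunging at its apparent dip toward its trend (east-north-up frame): v₁ = (0.412, -0.883, -0.225), v₂ = (-0.806, -0.071, -0.588).
n = v₁ × v₂ = (-0.503, -0.423, 0.741) (taken with n_z > 0).
True dip = arccos(n_z / |n|) = arccos(0.7478) = 41.6°.
The horizontal component of n points toward azimuth atan2(n_x, n_y) = 230°, the dip direction.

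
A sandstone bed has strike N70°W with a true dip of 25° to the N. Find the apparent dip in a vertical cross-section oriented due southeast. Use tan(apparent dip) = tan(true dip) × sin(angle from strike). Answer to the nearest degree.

11°

The strike is N70°W and the section trends due southeast; the acute angle between them is β = 25°.
tan(apparent dip) = tan 25° · sin 25° = 0.1971
apparent dip = arctan 0.1971 = 11.15°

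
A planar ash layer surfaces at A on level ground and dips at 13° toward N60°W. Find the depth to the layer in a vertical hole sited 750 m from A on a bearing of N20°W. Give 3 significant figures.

133 m

The hole lies 40° from the dip direction, so the down-dip offset is 750 × cos 40° = 574.53 m.
Depth = down-dip offset × tan(dip) = 574.53 × tan 13° = 574.53 × 0.2309
Depth = 132.64 m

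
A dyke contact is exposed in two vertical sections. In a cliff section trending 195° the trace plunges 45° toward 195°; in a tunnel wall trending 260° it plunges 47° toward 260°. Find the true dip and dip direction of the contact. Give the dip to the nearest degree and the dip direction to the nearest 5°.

The two traces are lines in the plane: v₁ = (sin 195°·cos 45°, cos 195°·cos 45°, −sin 45°), v₂ = (sin 260°·cos 47°, cos 260°·cos 47°, −sin 47°).
n = v₁ × v₂ = (-0.416, -0.341, 0.437) (taken with n_z > 0).
True dip = arccos(n_z / |n|) = arccos(0.6307) = 50.9°.
The horizontal component of n points toward azimuth atan2(n_x, n_y) = 231°, the dip direction.

true dip 51°, dip direction 230°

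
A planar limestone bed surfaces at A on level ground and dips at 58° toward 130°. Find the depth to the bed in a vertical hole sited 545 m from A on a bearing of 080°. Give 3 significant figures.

The hole lies 50° from the dip direction, so the down-dip offset is 545 × cos 50° = 350.32 m.
Depth = down-dip offset × tan(dip) = 350.32 × tan 58° = 350.32 × 1.6003
Depth = 560.63 m

561 m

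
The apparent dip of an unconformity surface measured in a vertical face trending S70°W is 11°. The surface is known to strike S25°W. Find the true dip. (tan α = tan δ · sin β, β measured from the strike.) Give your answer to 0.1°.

15.4°

β = acute angle between strike S25°W and section S70°W = 45°.
tan δ = tan α / sin β = tan 11° / sin 45° = 0.1944 / 0.7071 = 0.2749
δ = arctan(0.2749) = 15.37°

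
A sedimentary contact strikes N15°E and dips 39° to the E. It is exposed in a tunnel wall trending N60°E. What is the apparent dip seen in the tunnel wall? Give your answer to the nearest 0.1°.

Angle between strike (N15°E) and section (N60°E): β = 45°.
tan(apparent dip) = tan 39° · sin 45° = 0.5726
α = arctan(0.5726) = 29.80°

29.8°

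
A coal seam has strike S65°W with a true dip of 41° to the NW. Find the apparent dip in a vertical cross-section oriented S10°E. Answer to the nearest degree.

The strike is S65°W and the section trends S10°E; the acute angle between them is β = 75°.
tan(apparent dip) = tan 41° · sin 75° = 0.8397
α = arctan(0.8397) = 40.02°

40°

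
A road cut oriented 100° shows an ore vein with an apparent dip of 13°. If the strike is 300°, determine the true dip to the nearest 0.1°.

β = acute angle between strike 300° and section 100° = 20°.
tan δ = tan α / sin β = tan 13° / sin 20° = 0.2309 / 0.3420 = 0.6750
true dip = arctan 0.6750 = 34.02°

34.0°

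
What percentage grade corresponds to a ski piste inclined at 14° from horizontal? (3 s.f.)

24.9%

grade % = 100 × tan 14° = 100 × 0.2493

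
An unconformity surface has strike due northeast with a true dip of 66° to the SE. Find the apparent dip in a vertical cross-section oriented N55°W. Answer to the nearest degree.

66°

The section lies 80° from the strike.
tan(apparent dip) = tan 66° · sin 80° = 2.2119
α = arctan(2.2119) = 65.67°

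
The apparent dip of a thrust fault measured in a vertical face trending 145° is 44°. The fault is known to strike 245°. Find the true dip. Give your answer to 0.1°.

44.4°

β = acute angle between strike 245° and section 145° = 80°.
tan δ = tan α / sin β = tan 44° / sin 80° = 0.9657 / 0.9848 = 0.9806
δ = arctan(0.9806) = 44.44°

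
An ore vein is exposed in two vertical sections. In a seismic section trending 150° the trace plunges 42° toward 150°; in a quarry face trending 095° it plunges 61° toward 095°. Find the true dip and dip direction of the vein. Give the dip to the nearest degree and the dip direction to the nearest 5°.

true dip 61°, dip direction 090°

The two traces are lines in the plane: v₁ = (sin 150°·cos 42°, cos 150°·cos 42°, −sin 42°), v₂ = (sin 95°·cos 61°, cos 95°·cos 61°, −sin 61°).
n = v₁ × v₂ = (0.535, 0.002, 0.295) (taken with n_z > 0).
True dip = arccos(n_z / |n|) = arccos(0.4833) = 61.1°.
Dip direction = atan2(0.535, 0.002) = 90° (azimuth of n's horizontal projection).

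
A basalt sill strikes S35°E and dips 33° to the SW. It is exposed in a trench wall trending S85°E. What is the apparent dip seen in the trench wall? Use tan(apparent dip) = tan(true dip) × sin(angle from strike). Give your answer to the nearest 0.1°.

The section lies 50° from the strike.
tan(apparent dip) = tan 33° · sin 50° = 0.4975
α = arctan(0.4975) = 26.45°

26.4°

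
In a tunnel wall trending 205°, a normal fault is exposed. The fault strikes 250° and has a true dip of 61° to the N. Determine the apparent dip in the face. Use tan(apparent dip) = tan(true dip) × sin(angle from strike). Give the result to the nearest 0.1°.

51.9°

The section lies 45° from the strike.
tan(apparent dip) = tan 61° · sin 45° = 1.2757
α = arctan(1.2757) = 51.91°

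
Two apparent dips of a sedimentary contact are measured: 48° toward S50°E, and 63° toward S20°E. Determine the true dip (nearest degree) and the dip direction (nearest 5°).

true dip 66°, dip direction 190°

Each apparent-dip line lies in the plane. As unit vectors (x east, y north, z up), v₁ plunges 48°→S50°E and v₂ plunges 63°→S20°E.
The plane normal is n = v₁ × v₂ ∝ (-0.066, -0.341, 0.152).
tan δ = √(n_x²+n_y²)/n_z = 0.348/0.152, so δ = 66.4°.
Dip direction = atan2(-0.066, -0.341) = 191° (azimuth of n's horizontal projection).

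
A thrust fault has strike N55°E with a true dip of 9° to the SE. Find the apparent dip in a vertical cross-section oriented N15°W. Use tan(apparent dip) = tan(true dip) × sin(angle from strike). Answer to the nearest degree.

The strike is N55°E and the section trends N15°W; the acute angle between them is β = 70°.
tan α = tan 9° × sin 70° = 0.1584 × 0.9397 = 0.1488
apparent dip = arctan 0.1488 = 8.47°

8°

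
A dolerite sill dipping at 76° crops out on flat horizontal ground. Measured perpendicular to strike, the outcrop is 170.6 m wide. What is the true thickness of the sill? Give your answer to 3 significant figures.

True thickness t = w · sin(dip) = 170.6 × sin 76°
t = 170.6 × 0.9703 = 165.532 m

166 m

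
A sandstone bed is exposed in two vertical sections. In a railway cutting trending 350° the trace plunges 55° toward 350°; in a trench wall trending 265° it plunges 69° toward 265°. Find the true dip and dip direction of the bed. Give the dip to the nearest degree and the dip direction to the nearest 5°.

true dip 71°, dip direction 290°

The two traces are lines in the plane: v₁ = (sin 350°·cos 55°, cos 350°·cos 55°, −sin 55°), v₂ = (sin 265°·cos 69°, cos 265°·cos 69°, −sin 69°).
The plane normal is n = v₁ × v₂ ∝ (-0.553, 0.199, 0.205).
tan δ = √(n_x²+n_y²)/n_z = 0.588/0.205, so δ = 70.8°.
Dip direction = azimuth of (n_x, n_y) = atan2(-0.553, 0.199) = 290°.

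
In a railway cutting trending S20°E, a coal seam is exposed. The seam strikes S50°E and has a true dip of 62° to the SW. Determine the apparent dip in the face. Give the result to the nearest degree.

43°

Angle between strike (S50°E) and section (S20°E): β = 30°.
tan α = tan 62° × sin 30° = 1.8807 × 0.5000 = 0.9404
α = arctan(0.9404) = 43.24°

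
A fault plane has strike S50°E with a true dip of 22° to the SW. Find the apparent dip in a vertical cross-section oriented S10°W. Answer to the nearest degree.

Angle between strike (S50°E) and section (S10°W): β = 60°.
tan α = tan 22° × sin 60° = 0.4040 × 0.8660 = 0.3499
α = arctan(0.3499) = 19.28°

19°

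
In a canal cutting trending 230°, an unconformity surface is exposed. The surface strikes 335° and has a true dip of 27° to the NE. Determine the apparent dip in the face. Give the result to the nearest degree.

The section lies 75° from the strike.
tan(apparent dip) = tan 27° · sin 75° = 0.4922
α = arctan(0.4922) = 26.20°

26°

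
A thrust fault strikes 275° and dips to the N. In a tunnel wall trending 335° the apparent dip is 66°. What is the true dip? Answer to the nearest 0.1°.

68.9°

β = acute angle between strike 275° and section 335° = 60°.
tan δ = tan α / sin β = tan 66° / sin 60° = 2.2460 / 0.8660 = 2.5935
δ = arctan(2.5935) = 68.91°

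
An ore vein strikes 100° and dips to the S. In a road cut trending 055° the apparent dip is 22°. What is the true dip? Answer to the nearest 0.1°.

29.7°

The section is 45° from the strike.
tan δ = tan α / sin β = tan 22° / sin 45° = 0.4040 / 0.7071 = 0.5714
δ = arctan(0.5714) = 29.74°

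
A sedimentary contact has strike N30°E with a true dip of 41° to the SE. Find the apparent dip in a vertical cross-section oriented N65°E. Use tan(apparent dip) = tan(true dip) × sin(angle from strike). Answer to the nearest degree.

The section lies 35° from the strike.
tan(apparent dip) = tan 41° · sin 35° = 0.4986
α = arctan(0.4986) = 26.50°

27°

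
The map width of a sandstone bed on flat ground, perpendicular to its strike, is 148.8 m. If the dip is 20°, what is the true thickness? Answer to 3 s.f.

True thickness t = w · sin(dip) = 148.8 × sin 20°
t = 148.8 × 0.3420 = 50.893 m

50.9 m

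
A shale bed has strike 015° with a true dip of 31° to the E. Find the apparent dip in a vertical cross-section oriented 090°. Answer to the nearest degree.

30°

The strike is 015° and the section trends 090°; the acute angle between them is β = 75°.
tan(apparent dip) = tan 31° · sin 75° = 0.5804
apparent dip = arctan 0.5804 = 30.13°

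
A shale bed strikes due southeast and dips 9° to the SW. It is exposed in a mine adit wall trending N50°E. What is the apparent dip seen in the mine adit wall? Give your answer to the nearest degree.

Angle between strike (due southeast) and section (N50°E): β = 85°.
tan α = tan 9° × sin 85° = 0.1584 × 0.9962 = 0.1578
apparent dip = arctan 0.1578 = 8.97°

9°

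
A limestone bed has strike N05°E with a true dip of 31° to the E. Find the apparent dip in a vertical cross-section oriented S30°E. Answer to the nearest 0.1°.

The strike is N05°E and the section trends S30°E; the acute angle between them is β = 35°.
tan(apparent dip) = tan 31° · sin 35° = 0.3446
apparent dip = arctan 0.3446 = 19.02°

19.0°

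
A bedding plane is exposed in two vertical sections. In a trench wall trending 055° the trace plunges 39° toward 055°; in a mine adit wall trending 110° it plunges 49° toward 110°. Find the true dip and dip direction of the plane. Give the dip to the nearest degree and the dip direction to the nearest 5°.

Represent each trace as a vector plunging at its apparent dip toward its trend (east-north-up frame): v₁ = (0.637, 0.446, -0.629), v₂ = (0.616, -0.224, -0.755).
The plane normal is n = v₁ × v₂ ∝ (0.478, -0.092, 0.418).
Dip δ = arctan(|n_h|/n_z) = arctan(0.486/0.418) = 49.4°.
The horizontal component of n points toward azimuth atan2(n_x, n_y) = 101°, the dip direction.

true dip 49°, dip direction 100°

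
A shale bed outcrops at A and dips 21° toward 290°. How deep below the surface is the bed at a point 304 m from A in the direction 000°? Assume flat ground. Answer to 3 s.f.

The hole lies 70° from the dip direction, so the down-dip offset is 304 × cos 70° = 103.97 m.
Depth = down-dip offset × tan(dip) = 103.97 × tan 21° = 103.97 × 0.3839
Depth = 39.91 m

39.9 m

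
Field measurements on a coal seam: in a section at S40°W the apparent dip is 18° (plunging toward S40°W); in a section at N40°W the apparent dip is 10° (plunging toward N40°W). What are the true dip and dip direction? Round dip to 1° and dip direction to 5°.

The two traces are lines in the plane: v₁ = (sin 220°·cos 18°, cos 220°·cos 18°, −sin 18°), v₂ = (sin 320°·cos 10°, cos 320°·cos 10°, −sin 10°).
The plane normal is n = v₁ × v₂ ∝ (-0.360, -0.089, 0.922).
Dip δ = arctan(|n_h|/n_z) = arctan(0.371/0.922) = 21.9°.
The horizontal component of n points toward azimuth atan2(n_x, n_y) = 256°, the dip direction.

true dip 22°, dip direction 255°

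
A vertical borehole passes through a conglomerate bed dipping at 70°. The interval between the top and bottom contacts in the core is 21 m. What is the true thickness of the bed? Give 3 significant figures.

7.18 m

True thickness t = h · cos(dip) = 21 × cos 70°
t = 21 × 0.3420 = 7.182 m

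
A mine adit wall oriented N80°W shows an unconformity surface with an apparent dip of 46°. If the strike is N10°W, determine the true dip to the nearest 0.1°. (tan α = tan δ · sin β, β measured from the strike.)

47.8°

β = acute angle between strike N10°W and section N80°W = 70°.
tan(true dip) = tan 46° / sin 70° = 1.1020
δ = arctan(1.1020) = 47.78°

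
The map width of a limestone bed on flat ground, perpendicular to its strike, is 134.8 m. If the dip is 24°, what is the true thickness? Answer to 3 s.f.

True thickness t = w · sin(dip) = 134.8 × sin 24°
t = 134.8 × 0.4067 = 54.828 m

54.8 m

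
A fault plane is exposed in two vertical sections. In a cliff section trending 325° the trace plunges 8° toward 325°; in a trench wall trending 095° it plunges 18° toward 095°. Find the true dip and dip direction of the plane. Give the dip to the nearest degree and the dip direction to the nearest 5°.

Each apparent-dip line lies in the plane. As unit vectors (x east, y north, z up), v₁ plunges 8°→325° and v₂ plunges 18°→095°.
n = v₁ × v₂ = (0.262, 0.307, 0.721) (taken with n_z > 0).
tan δ = √(n_x²+n_y²)/n_z = 0.404/0.721, so δ = 29.2°.
The horizontal component of n points toward azimuth atan2(n_x, n_y) = 40°, the dip direction.

true dip 29°, dip direction 040°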